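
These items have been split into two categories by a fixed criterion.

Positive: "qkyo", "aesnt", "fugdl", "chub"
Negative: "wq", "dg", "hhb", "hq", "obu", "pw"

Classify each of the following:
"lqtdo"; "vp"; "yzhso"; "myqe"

Positive, Negative, Positive, Positive

Rule: length ≥ 4. This holds for each 'Positive' example and fails for each 'Negative' one.
Positive: "lqtdo", since length 5.
Negative: "vp", since length 2.
Positive: "yzhso", since length 5.
Positive: "myqe", since length 4.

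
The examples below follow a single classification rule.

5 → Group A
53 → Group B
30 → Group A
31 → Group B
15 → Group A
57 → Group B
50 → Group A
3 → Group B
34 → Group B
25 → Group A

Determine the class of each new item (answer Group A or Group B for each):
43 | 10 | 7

Group B, Group A, Group B

Checking candidate rules against both groups, what survives is: multiple of 5.
43: 43 = 5·8 + 3 — doesn't qualify, so Group B. 10: 10 = 5·2 — matches, so Group A. 7: 7 = 5·1 + 2 — doesn't qualify, so Group B.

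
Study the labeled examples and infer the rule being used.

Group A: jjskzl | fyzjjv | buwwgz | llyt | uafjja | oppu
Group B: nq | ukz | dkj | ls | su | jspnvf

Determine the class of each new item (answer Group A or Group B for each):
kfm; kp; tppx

Group B, Group B, Group A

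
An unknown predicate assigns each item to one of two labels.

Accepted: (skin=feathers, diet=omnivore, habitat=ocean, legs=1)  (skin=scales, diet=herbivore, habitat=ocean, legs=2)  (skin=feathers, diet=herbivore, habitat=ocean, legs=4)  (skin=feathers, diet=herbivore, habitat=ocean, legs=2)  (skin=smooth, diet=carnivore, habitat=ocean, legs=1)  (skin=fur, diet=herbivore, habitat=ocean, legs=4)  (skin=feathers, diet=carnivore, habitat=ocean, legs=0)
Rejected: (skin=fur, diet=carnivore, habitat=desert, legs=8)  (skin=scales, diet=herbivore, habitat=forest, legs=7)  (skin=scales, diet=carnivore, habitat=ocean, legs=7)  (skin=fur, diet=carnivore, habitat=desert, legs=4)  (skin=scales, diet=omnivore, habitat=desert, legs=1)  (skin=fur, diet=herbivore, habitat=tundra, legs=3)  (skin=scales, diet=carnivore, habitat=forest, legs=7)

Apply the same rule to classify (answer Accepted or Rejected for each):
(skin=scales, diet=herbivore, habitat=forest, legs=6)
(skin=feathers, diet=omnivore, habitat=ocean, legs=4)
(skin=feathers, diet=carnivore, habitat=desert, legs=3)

Rejected, Accepted, Rejected

The pattern is that an item is 'Accepted' exactly when: habitat is ocean AND legs ≤ 4.
(skin=scales, diet=herbivore, habitat=forest, legs=6): habitat is forest, legs = 6, doesn't qualify → Rejected. (skin=feathers, diet=omnivore, habitat=ocean, legs=4): habitat is ocean, legs = 4, meets the rule → Accepted. (skin=feathers, diet=carnivore, habitat=desert, legs=3): habitat is desert, legs = 3, doesn't qualify → Rejected.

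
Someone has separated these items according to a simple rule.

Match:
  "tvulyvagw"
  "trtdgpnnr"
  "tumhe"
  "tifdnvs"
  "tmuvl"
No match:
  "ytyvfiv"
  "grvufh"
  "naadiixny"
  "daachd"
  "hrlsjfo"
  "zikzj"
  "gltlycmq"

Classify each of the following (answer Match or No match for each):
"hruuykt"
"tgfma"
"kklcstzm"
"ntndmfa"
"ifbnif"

No match, Match, No match, No match, No match

The classifier is using: starts with 't'.
"hruuykt" — starts with 'h', hence No match.
"tgfma" — starts with 't', hence Match.
"kklcstzm" — starts with 'k', hence No match.
"ntndmfa" — starts with 'n', hence No match.
"ifbnif" — starts with 'i', hence No match.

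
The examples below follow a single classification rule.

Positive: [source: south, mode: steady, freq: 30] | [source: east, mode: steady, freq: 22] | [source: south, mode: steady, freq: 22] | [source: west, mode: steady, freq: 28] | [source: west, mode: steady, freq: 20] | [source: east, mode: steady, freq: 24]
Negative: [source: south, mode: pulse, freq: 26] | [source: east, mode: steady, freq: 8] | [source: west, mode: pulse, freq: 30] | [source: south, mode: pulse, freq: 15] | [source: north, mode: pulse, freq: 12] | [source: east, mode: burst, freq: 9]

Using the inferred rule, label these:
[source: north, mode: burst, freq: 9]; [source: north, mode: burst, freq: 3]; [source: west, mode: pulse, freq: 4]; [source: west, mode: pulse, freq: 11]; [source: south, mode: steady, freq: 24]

Negative, Negative, Negative, Negative, Positive

One predicate separates the groups cleanly: mode is steady AND freq ≥ 9.
[source: north, mode: burst, freq: 9] → mode is burst, freq = 9 → Negative.
[source: north, mode: burst, freq: 3] → mode is burst, freq = 3 → Negative.
[source: west, mode: pulse, freq: 4] → mode is pulse, freq = 4 → Negative.
[source: west, mode: pulse, freq: 11] → mode is pulse, freq = 11 → Negative.
[source: south, mode: steady, freq: 24] → mode is steady, freq = 24 → Positive.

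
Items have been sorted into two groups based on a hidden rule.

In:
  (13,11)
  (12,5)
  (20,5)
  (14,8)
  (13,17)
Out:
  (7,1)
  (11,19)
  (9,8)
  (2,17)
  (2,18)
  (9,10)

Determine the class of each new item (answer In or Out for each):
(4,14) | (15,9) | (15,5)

Every 'In' example satisfies: first ≥ 12. None of the 'Out' examples do.
Out: (4,14), since first 4. In: (15,9), since first 15. In: (15,5), since first 15.

Out, In, In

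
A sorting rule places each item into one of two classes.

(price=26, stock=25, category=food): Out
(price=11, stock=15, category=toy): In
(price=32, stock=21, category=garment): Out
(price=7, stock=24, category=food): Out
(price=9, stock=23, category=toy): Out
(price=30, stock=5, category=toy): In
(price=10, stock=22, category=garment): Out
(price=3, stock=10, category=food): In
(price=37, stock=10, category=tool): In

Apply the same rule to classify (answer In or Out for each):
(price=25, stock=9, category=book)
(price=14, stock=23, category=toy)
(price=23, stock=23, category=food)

In, Out, Out

Every 'In' example satisfies: stock ≤ 15. None of the 'Out' examples do.
(price=25, stock=9, category=book): stock = 9 — matches, so In. (price=14, stock=23, category=toy): stock = 23 — does not fit, so Out. (price=23, stock=23, category=food): stock = 23 — does not fit, so Out.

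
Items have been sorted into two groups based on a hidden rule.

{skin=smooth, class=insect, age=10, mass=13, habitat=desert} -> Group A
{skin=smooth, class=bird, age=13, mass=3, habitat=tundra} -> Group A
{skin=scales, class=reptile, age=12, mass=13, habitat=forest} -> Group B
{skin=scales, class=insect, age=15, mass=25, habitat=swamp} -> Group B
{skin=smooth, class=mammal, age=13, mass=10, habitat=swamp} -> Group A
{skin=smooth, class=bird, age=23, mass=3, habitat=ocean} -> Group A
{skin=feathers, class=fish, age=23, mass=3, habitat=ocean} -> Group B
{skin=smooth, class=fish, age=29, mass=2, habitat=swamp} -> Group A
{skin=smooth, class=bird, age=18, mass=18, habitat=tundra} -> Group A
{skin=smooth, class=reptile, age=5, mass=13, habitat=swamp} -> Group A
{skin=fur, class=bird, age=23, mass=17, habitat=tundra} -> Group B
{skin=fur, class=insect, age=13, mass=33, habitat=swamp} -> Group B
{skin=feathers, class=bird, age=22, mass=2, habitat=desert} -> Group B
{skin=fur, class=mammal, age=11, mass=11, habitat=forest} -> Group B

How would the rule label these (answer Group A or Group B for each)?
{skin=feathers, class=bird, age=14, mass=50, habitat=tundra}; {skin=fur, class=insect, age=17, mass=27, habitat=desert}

Group B, Group B

All 'Group A' examples share one property — skin is smooth — and every 'Group B' example lacks it.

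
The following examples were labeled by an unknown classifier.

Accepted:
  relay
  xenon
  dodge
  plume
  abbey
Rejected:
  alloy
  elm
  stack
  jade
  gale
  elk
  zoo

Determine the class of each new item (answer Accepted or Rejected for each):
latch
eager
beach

The distinguishing property — length 5 AND contains 'e' — holds for all the 'Accepted' cases and none of the 'Rejected' cases.
latch: length 5, no 'e', does not pass → Rejected. eager: length 5, has 'e', has this property → Accepted. beach: length 5, has 'e', has this property → Accepted.

Rejected, Accepted, Accepted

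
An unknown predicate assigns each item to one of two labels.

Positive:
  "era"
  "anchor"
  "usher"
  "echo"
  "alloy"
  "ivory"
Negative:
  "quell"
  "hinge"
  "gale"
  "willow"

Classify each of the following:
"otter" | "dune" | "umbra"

Positive, Negative, Positive

One predicate separates the groups cleanly: starts with a vowel.
"otter" → starts with 'o' → Positive.
"dune" → starts with 'd' → Negative.
"umbra" → starts with 'u' → Positive.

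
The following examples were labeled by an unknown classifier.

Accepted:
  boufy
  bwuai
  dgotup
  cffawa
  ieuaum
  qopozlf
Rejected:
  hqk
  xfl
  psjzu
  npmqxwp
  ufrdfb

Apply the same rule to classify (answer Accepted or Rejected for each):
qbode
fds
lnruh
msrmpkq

Rule: has ≥ 2 vowels. This holds for each 'Accepted' example and fails for each 'Rejected' one.
Accepted: qbode, since 2 vowels.
Rejected: fds, since 0 vowels.
Rejected: lnruh, since 1 vowel.
Rejected: msrmpkq, since 0 vowels.

Accepted, Rejected, Rejected, Rejected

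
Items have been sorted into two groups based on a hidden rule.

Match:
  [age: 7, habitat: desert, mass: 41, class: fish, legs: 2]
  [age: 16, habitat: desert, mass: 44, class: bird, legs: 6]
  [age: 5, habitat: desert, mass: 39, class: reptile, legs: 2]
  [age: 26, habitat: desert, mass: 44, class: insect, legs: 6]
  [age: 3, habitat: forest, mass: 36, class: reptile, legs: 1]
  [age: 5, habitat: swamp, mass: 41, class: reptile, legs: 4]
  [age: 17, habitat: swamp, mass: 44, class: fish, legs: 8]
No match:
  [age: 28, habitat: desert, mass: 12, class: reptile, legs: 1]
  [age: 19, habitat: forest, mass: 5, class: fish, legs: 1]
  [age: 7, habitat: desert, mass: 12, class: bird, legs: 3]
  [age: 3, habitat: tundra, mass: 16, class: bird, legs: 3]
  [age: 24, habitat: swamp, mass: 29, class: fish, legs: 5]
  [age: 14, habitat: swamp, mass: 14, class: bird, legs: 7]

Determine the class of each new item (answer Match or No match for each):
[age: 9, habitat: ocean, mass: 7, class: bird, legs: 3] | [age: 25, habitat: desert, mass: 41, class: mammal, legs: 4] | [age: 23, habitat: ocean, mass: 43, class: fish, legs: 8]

'Match' ⟺ mass ≥ 36.
[age: 9, habitat: ocean, mass: 7, class: bird, legs: 3]: mass = 7 — doesn't match, so No match. [age: 25, habitat: desert, mass: 41, class: mammal, legs: 4]: mass = 41 — has this property, so Match. [age: 23, habitat: ocean, mass: 43, class: fish, legs: 8]: mass = 43 — has this property, so Match.

No match, Match, Match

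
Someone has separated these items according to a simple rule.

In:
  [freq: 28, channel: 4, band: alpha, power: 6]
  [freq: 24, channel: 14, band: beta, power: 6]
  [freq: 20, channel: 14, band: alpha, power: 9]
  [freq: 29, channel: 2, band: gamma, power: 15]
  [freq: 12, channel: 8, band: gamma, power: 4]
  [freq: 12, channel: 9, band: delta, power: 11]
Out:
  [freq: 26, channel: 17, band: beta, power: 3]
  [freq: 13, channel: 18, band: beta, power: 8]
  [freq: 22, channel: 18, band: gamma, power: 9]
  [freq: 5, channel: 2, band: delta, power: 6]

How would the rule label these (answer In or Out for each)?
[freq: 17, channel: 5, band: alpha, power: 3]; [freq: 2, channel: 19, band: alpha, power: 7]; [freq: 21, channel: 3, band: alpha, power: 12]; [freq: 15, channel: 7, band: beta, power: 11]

All 'In' examples share one property — freq ≥ 12 AND channel ≤ 14 — and every 'Out' example lacks it.

In, Out, In, In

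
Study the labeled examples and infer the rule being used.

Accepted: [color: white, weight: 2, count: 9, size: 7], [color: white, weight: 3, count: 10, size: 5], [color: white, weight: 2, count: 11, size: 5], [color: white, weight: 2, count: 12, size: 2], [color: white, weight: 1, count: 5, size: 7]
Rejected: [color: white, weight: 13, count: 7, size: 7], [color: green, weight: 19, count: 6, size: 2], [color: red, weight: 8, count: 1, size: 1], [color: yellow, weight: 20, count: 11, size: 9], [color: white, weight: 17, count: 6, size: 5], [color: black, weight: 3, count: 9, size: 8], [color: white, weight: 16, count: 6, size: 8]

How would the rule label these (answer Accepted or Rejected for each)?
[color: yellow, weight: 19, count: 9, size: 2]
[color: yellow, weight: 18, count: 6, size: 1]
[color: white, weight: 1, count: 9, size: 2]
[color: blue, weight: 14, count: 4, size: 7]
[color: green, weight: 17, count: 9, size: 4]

'Accepted' ⟺ color is white AND weight ≤ 3.

Rejected, Rejected, Accepted, Rejected, Rejected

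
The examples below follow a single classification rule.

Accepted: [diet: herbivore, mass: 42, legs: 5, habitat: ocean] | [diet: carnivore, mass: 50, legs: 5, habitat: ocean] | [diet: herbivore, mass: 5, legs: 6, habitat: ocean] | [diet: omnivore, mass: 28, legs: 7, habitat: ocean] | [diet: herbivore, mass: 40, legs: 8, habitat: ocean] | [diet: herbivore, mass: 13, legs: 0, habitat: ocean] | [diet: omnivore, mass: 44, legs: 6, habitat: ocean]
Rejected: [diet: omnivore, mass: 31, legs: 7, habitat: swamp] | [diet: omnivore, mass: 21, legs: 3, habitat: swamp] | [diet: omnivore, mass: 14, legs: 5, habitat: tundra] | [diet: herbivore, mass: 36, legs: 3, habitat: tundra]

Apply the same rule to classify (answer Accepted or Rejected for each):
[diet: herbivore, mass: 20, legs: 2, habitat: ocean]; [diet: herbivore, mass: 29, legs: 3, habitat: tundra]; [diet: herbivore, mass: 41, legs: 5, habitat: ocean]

The distinguishing property — habitat is ocean — holds for all the 'Accepted' cases and none of the 'Rejected' cases.
[diet: herbivore, mass: 20, legs: 2, habitat: ocean]: habitat is ocean — checks out, so Accepted.
[diet: herbivore, mass: 29, legs: 3, habitat: tundra]: habitat is tundra — does not pass, so Rejected.
[diet: herbivore, mass: 41, legs: 5, habitat: ocean]: habitat is ocean — checks out, so Accepted.

Accepted, Rejected, Accepted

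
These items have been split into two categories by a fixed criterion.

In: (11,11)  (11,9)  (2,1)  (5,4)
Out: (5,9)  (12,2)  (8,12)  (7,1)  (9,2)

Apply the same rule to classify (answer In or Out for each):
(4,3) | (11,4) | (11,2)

In, Out, Out

'In' ⟺ |first − second| ≤ 2.
(4,3) → |4−3| = 1 → In. (11,4) → |11−4| = 7 → Out. (11,2) → |11−2| = 9 → Out.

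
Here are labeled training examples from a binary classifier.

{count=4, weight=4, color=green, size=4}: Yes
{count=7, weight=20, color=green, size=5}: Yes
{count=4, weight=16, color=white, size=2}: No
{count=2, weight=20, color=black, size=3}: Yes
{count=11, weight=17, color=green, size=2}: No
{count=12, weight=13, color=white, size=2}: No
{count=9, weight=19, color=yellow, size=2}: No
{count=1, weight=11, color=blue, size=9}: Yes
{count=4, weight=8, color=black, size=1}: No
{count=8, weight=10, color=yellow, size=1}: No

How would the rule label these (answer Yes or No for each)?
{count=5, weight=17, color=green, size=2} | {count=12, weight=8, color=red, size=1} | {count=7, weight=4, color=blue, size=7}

No, No, Yes

The pattern is that an item is 'Yes' exactly when: size ≥ 3.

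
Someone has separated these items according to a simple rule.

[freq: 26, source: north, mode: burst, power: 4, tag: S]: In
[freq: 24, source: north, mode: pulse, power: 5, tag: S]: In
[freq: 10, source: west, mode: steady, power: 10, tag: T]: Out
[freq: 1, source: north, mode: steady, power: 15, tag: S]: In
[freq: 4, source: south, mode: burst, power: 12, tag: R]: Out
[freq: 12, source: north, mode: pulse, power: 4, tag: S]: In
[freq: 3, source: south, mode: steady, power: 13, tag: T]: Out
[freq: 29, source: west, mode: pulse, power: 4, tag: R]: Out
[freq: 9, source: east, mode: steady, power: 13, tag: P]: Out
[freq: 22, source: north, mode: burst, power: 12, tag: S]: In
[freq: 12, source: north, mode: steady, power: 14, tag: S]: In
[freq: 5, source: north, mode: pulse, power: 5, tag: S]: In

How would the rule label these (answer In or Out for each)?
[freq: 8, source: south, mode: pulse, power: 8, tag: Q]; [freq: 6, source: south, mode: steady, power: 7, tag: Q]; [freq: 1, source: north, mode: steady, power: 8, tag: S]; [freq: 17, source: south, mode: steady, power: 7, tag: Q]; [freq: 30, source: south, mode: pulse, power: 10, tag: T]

Out, Out, In, Out, Out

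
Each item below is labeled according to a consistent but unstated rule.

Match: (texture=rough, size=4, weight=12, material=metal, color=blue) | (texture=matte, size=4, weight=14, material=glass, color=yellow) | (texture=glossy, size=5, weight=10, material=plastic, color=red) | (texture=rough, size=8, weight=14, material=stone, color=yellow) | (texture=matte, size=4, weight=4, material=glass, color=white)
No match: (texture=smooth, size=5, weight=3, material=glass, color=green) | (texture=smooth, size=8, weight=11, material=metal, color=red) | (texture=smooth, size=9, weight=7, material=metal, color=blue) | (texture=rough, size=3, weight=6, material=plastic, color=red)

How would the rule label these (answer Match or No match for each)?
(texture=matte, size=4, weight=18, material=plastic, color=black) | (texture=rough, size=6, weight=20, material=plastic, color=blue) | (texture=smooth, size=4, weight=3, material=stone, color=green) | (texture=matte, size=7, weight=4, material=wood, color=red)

The pattern is that an item is 'Match' exactly when: size ≥ 4 AND weight is even.
(texture=matte, size=4, weight=18, material=plastic, color=black): Match (size = 4, weight = 18).
(texture=rough, size=6, weight=20, material=plastic, color=blue): Match (size = 6, weight = 20).
(texture=smooth, size=4, weight=3, material=stone, color=green): No match (size = 4, weight = 3).
(texture=matte, size=7, weight=4, material=wood, color=red): Match (size = 7, weight = 4).

Match, Match, No match, Match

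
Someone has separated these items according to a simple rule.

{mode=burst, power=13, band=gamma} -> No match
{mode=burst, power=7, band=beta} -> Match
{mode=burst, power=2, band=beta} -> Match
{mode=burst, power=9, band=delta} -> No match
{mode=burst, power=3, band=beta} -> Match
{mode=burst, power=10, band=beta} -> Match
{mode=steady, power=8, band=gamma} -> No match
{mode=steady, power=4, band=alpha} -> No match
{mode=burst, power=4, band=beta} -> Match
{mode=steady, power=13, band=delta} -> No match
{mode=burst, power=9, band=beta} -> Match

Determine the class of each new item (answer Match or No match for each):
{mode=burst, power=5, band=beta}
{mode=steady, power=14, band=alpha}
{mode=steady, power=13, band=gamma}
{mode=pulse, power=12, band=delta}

All 'Match' examples share one property — band is beta — and every 'No match' example lacks it.

Match, No match, No match, No match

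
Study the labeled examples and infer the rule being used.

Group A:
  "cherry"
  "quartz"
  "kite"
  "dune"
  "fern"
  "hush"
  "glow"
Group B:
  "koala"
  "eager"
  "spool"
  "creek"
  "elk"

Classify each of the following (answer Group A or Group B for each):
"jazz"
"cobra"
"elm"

The distinguishing property — even length — holds for all the 'Group A' cases and none of the 'Group B' cases.
"jazz" — length 4, hence Group A. "cobra" — length 5, hence Group B. "elm" — length 3, hence Group B.

Group A, Group B, Group B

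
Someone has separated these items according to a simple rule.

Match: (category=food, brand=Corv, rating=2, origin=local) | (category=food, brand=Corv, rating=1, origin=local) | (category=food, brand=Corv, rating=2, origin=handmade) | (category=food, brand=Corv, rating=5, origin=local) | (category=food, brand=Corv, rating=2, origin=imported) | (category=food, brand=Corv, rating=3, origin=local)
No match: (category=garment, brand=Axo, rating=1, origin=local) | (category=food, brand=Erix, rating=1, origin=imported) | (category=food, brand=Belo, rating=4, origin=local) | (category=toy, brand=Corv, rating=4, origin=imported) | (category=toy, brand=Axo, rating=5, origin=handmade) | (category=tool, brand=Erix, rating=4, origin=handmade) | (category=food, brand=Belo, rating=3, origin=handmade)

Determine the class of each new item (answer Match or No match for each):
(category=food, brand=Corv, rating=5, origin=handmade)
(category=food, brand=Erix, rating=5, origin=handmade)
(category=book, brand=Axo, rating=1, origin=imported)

One predicate separates the groups cleanly: category is food AND brand is Corv.
(category=food, brand=Corv, rating=5, origin=handmade): category is food, brand is Corv — fits, so Match. (category=food, brand=Erix, rating=5, origin=handmade): category is food, brand is Erix — lacks this property, so No match. (category=book, brand=Axo, rating=1, origin=imported): category is book, brand is Axo — lacks this property, so No match.

Match, No match, No match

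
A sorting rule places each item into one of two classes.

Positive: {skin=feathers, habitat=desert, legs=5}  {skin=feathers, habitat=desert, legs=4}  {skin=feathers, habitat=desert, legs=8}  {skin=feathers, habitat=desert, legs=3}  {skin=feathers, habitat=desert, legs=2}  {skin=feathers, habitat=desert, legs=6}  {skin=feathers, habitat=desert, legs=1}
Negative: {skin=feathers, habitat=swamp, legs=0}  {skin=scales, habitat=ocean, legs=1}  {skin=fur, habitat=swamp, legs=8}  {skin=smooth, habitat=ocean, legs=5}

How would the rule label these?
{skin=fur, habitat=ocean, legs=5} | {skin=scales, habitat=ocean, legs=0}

Negative, Negative

A rule that fits every label: habitat is desert — true of each 'Positive' example, false of each 'Negative' one.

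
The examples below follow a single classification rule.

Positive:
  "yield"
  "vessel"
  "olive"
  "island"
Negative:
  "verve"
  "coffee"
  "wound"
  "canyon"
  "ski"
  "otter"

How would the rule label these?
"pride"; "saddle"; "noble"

Negative, Positive, Positive

'Positive' ⟺ contains 'l'.
"pride" → no 'l' → Negative. "saddle" → has 'l' → Positive. "noble" → has 'l' → Positive.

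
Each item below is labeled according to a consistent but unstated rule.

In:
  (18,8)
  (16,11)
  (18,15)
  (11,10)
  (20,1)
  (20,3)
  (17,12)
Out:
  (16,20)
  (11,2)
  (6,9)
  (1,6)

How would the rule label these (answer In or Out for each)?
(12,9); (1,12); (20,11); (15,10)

In, Out, In, In

'In' ⟺ first > second AND sum ≥ 15.
(12,9): In (12 > 9, 12+9 = 21).
(1,12): Out (1 < 12, 1+12 = 13).
(20,11): In (20 > 11, 20+11 = 31).
(15,10): In (15 > 10, 15+10 = 25).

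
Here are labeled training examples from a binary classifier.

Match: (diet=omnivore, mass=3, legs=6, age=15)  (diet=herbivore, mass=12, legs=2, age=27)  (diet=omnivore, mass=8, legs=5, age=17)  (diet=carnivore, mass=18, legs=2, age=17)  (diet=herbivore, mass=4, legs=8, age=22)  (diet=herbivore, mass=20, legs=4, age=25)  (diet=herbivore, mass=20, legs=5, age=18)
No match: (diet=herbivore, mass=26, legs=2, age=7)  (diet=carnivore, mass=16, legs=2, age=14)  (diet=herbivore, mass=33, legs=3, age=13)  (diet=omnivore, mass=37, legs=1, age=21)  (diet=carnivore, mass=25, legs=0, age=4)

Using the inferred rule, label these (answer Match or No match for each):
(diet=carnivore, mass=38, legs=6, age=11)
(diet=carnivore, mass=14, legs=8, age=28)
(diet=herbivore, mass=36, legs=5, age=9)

The simplest hypothesis consistent with all the labels is: age ≥ 15 AND legs ≥ 2.
(diet=carnivore, mass=38, legs=6, age=11): No match (age = 11, legs = 6). (diet=carnivore, mass=14, legs=8, age=28): Match (age = 28, legs = 8). (diet=herbivore, mass=36, legs=5, age=9): No match (age = 9, legs = 5).

No match, Match, No match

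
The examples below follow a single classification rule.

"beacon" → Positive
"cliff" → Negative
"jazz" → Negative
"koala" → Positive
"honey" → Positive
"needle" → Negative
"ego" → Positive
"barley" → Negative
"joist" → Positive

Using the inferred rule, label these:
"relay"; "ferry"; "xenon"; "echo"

Negative, Negative, Positive, Positive

Comparing the two groups points to one rule — contains 'o'.
"relay": Negative (no 'o'). "ferry": Negative (no 'o'). "xenon": Positive (has 'o'). "echo": Positive (has 'o').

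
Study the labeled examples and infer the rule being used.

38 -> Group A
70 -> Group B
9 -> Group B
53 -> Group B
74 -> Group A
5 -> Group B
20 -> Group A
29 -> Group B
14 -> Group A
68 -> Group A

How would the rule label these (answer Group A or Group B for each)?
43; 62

Group B, Group A

All 'Group A' examples share one property — ≡ 2 (mod 6) — and every 'Group B' example lacks it.
Group B: 43, since 43 mod 6 = 1. Group A: 62, since 62 mod 6 = 2.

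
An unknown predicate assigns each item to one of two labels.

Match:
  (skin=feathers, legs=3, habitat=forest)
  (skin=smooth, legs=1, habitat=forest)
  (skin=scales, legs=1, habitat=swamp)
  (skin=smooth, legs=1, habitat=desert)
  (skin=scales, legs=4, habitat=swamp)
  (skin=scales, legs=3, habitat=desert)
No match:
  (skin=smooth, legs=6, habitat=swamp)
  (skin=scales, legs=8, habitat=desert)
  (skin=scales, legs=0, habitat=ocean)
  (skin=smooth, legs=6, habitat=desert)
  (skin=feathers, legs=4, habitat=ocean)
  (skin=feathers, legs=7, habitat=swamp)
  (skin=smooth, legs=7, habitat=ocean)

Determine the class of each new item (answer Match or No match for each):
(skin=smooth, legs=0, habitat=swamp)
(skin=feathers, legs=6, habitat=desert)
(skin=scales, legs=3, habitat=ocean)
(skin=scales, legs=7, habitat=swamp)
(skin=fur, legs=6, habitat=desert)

Match, No match, No match, No match, No match

Every 'Match' example satisfies: habitat is not ocean AND legs ≤ 4. None of the 'No match' examples do.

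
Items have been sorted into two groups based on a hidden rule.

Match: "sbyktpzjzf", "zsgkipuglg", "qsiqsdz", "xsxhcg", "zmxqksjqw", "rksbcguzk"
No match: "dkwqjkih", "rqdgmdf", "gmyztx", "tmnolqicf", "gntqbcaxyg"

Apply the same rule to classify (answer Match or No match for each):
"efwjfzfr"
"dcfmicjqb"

No match, No match

The simplest hypothesis consistent with all the labels is: contains 's'.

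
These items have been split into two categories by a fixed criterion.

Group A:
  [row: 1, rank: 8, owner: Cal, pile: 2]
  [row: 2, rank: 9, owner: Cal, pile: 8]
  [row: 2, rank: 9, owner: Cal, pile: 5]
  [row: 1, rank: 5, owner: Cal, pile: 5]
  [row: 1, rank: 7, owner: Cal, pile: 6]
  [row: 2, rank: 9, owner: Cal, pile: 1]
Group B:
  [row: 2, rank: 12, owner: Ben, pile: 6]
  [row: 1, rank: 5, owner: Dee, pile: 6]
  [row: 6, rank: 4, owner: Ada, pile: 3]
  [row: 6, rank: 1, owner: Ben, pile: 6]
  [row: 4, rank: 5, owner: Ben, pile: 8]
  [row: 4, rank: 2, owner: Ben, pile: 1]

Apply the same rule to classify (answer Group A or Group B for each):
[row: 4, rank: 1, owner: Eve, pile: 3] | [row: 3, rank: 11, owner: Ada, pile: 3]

One predicate separates the groups cleanly: owner is Cal.
[row: 4, rank: 1, owner: Eve, pile: 3]: owner is Eve, doesn't qualify → Group B. [row: 3, rank: 11, owner: Ada, pile: 3]: owner is Ada, doesn't qualify → Group B.

Group B, Group B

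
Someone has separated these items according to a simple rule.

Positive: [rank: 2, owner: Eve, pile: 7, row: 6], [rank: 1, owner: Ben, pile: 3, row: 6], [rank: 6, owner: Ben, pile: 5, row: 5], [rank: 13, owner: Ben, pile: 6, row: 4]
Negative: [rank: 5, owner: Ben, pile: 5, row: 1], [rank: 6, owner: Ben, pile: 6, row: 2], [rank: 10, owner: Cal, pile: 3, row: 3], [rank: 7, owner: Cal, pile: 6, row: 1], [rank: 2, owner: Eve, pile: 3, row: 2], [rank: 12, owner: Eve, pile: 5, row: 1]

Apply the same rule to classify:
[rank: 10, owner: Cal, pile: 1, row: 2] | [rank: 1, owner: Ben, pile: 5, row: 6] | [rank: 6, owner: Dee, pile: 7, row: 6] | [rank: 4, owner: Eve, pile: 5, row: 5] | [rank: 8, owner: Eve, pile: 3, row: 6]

Negative, Positive, Positive, Positive, Positive

The rule appears to be: row ≥ 4.
[rank: 10, owner: Cal, pile: 1, row: 2] → row = 2 → Negative. [rank: 1, owner: Ben, pile: 5, row: 6] → row = 6 → Positive. [rank: 6, owner: Dee, pile: 7, row: 6] → row = 6 → Positive. [rank: 4, owner: Eve, pile: 5, row: 5] → row = 5 → Positive. [rank: 8, owner: Eve, pile: 3, row: 6] → row = 6 → Positive.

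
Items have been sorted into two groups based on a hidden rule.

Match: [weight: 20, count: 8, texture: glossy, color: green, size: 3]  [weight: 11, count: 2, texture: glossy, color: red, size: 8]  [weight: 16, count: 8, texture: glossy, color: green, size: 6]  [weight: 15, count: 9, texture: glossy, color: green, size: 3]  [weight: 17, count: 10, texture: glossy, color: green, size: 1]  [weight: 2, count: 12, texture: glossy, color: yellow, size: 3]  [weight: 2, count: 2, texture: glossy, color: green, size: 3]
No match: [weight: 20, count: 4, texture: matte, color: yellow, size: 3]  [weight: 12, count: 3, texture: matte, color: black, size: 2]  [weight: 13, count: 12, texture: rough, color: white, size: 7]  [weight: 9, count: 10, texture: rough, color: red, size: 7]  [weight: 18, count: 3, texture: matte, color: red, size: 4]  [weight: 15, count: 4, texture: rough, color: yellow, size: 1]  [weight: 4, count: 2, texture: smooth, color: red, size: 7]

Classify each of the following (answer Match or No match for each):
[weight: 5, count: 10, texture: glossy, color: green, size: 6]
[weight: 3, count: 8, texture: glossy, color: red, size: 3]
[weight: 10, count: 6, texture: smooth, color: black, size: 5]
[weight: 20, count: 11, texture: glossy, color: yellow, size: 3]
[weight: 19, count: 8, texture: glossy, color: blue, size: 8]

A rule that fits every label: texture is glossy — true of each 'Match' example, false of each 'No match' one.
[weight: 5, count: 10, texture: glossy, color: green, size: 6]: texture is glossy — passes, so Match. [weight: 3, count: 8, texture: glossy, color: red, size: 3]: texture is glossy — passes, so Match. [weight: 10, count: 6, texture: smooth, color: black, size: 5]: texture is smooth — fails this test, so No match. [weight: 20, count: 11, texture: glossy, color: yellow, size: 3]: texture is glossy — passes, so Match. [weight: 19, count: 8, texture: glossy, color: blue, size: 8]: texture is glossy — passes, so Match.

Match, Match, No match, Match, Match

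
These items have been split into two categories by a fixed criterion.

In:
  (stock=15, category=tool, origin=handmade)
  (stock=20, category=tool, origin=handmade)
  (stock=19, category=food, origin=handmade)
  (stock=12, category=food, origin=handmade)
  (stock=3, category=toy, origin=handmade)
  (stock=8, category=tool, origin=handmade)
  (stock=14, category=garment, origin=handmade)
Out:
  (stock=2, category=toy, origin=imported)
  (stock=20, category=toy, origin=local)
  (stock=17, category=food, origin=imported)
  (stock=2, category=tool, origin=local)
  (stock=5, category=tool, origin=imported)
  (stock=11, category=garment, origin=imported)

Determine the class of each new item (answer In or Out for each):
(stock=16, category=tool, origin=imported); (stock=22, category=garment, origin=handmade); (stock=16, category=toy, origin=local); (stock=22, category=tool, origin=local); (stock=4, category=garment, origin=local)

'In' ⟺ origin is handmade.

Out, In, Out, Out, Out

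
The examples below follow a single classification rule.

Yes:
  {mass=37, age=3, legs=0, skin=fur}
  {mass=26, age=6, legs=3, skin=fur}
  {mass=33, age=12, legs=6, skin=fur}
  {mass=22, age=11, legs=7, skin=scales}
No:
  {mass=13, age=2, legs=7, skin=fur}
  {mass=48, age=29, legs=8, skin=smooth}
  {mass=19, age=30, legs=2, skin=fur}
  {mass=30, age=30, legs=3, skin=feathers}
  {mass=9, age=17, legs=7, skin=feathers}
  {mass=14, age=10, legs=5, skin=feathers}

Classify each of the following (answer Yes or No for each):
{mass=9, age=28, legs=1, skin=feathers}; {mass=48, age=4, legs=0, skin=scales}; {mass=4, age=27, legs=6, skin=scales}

The common property of the 'Yes' items is: age ≤ 12 AND mass ≥ 19. No 'No' item has it.

No, Yes, No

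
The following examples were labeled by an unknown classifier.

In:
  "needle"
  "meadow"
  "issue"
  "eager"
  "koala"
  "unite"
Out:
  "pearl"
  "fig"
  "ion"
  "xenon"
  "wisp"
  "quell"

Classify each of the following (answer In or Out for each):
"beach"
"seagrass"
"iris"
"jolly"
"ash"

The classifier is using: has ≥ 3 vowels.
Out: "beach", since 2 vowels. In: "seagrass", since 3 vowels. Out: "iris", since 2 vowels. Out: "jolly", since 1 vowel. Out: "ash", since 1 vowel.

Out, In, Out, Out, Out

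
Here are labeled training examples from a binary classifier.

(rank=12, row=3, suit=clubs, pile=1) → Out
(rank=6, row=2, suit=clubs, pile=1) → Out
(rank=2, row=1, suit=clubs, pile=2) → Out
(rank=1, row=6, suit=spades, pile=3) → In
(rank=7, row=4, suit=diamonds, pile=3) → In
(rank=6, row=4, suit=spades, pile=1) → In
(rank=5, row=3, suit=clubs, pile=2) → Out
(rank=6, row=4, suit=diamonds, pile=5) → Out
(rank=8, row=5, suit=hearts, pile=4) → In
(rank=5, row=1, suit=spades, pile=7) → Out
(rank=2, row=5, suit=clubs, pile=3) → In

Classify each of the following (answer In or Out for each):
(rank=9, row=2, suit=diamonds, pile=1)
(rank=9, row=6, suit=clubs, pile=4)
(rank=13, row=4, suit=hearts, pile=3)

Out, In, In

One predicate separates the groups cleanly: pile ≤ 4 AND row ≥ 4.
(rank=9, row=2, suit=diamonds, pile=1): pile = 1, row = 2, fails this test → Out. (rank=9, row=6, suit=clubs, pile=4): pile = 4, row = 6, meets the rule → In. (rank=13, row=4, suit=hearts, pile=3): pile = 3, row = 4, meets the rule → In.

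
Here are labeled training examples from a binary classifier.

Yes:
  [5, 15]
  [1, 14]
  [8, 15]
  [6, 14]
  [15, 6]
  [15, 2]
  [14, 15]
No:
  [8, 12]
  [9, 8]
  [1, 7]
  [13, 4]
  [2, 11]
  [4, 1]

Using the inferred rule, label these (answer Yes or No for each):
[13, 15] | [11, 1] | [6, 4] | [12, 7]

Yes, No, No, No

The distinguishing property — max ≥ 14 — holds for all the 'Yes' cases and none of the 'No' cases.
[13, 15]: max 15, has this property → Yes.
[11, 1]: max 11, doesn't match → No.
[6, 4]: max 6, doesn't match → No.
[12, 7]: max 12, doesn't match → No.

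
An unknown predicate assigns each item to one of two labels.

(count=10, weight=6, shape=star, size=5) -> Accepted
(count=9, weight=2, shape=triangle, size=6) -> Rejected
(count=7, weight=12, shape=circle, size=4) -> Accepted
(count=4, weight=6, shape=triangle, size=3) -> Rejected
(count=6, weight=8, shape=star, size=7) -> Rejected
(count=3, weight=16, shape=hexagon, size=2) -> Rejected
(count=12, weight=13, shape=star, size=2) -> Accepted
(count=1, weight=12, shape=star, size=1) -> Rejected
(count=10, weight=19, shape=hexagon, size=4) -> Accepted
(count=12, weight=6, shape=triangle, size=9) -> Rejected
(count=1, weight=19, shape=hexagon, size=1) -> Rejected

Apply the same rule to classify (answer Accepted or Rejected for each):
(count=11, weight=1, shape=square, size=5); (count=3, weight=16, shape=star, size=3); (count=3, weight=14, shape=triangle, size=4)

Accepted, Rejected, Rejected

Rule: count ≥ 6 AND size ≤ 5. This holds for each 'Accepted' example and fails for each 'Rejected' one.
(count=11, weight=1, shape=square, size=5) — count = 11, size = 5, hence Accepted.
(count=3, weight=16, shape=star, size=3) — count = 3, size = 3, hence Rejected.
(count=3, weight=14, shape=triangle, size=4) — count = 3, size = 4, hence Rejected.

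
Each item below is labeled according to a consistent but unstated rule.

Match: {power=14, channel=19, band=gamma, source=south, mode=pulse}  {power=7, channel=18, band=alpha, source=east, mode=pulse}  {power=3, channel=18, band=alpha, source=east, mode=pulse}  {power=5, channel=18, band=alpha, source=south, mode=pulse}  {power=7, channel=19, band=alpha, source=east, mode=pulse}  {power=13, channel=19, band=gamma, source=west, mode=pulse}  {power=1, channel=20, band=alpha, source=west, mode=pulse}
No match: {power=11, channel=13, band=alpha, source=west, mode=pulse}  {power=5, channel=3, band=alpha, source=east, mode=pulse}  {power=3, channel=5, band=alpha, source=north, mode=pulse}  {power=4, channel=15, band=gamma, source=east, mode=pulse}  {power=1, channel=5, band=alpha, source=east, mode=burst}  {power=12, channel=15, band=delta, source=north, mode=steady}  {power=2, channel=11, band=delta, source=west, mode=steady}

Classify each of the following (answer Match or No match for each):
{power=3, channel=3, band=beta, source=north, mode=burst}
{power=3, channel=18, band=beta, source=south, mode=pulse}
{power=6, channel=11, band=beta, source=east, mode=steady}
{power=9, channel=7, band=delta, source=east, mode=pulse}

No match, Match, No match, No match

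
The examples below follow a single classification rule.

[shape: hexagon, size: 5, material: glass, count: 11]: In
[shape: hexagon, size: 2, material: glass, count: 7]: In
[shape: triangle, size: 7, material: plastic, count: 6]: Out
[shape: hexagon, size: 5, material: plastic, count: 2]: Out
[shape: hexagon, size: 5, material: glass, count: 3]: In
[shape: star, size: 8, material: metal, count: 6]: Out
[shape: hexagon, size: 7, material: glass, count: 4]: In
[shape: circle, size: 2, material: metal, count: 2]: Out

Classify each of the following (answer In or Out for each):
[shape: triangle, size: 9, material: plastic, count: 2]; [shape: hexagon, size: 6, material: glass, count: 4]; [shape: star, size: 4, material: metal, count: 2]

Out, In, Out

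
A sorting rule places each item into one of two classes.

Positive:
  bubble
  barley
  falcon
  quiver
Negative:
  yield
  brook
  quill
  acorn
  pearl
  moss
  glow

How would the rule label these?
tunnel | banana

The common property of the 'Positive' items is: length 6. No 'Negative' item has it.
tunnel → length 6 → Positive. banana → length 6 → Positive.

Positive, Positive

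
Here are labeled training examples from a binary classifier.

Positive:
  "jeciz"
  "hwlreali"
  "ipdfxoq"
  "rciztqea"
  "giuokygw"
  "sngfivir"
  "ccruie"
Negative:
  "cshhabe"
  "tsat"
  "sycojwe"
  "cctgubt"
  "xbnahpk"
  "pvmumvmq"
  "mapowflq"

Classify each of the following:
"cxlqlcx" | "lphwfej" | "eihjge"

The distinguishing property — contains 'i' — holds for all the 'Positive' cases and none of the 'Negative' cases.

Negative, Negative, Positive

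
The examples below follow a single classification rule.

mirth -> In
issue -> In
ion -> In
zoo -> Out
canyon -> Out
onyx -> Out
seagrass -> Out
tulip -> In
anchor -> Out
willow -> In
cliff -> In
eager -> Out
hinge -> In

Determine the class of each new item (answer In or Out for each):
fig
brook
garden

Rule: contains 'i'. This holds for each 'In' example and fails for each 'Out' one.
fig: has 'i' — checks out, so In. brook: no 'i' — doesn't qualify, so Out. garden: no 'i' — doesn't qualify, so Out.

In, Out, Out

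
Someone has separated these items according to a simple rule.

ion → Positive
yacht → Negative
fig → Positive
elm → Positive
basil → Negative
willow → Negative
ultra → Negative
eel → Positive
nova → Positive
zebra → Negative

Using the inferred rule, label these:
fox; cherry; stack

Positive, Negative, Negative

All 'Positive' examples share one property — length ≤ 4 — and every 'Negative' example lacks it.
fox → length 3 → Positive.
cherry → length 6 → Negative.
stack → length 5 → Negative.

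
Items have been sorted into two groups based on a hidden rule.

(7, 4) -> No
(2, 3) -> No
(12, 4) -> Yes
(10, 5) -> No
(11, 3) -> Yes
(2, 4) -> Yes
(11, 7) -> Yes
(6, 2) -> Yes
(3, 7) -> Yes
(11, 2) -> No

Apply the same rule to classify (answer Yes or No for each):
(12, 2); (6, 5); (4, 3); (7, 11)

Yes, No, No, Yes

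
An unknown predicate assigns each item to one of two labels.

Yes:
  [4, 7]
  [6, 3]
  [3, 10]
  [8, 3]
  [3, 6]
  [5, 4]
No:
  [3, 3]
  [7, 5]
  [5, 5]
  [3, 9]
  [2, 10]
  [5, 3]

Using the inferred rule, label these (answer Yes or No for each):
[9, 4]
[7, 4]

Yes, Yes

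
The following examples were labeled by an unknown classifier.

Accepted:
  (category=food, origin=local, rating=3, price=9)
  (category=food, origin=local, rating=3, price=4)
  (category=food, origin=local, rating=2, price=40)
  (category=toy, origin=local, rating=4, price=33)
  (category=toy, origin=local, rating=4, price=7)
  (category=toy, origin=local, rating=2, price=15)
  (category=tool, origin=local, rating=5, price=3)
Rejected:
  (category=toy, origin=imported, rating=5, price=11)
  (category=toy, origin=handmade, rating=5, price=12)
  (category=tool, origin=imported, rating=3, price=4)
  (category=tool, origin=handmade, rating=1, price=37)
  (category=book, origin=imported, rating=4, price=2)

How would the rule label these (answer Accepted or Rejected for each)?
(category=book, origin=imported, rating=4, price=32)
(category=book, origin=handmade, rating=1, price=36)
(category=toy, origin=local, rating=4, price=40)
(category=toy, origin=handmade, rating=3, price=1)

Every 'Accepted' example satisfies: origin is local. None of the 'Rejected' examples do.

Rejected, Rejected, Accepted, Rejected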